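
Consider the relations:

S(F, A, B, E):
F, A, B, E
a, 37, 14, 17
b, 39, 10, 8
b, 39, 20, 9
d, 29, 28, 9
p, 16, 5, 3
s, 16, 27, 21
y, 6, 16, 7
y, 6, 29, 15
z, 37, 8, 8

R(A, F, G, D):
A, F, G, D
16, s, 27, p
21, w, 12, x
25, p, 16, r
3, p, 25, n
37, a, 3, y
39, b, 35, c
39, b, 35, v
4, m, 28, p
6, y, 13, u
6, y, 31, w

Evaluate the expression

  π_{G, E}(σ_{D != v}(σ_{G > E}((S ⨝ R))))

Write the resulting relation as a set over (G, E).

{(13, 7), (27, 21), (31, 15), (31, 7), (35, 8), (35, 9)}

Natural join on F, A: {(a, 37, 14, 17, 3, y), (b, 39, 10, 8, 35, c), (b, 39, 10, 8, 35, v), (b, 39, 20, 9, 35, c), (b, 39, 20, 9, 35, v), (s, 16, 27, 21, 27, p), (y, 6, 16, 7, 13, u), (y, 6, 16, 7, 31, w), (y, 6, 29, 15, 13, u), (y, 6, 29, 15, 31, w)}
Apply σ_{G > E}; surviving tuples: {(b, 39, 10, 8, 35, c), (b, 39, 10, 8, 35, v), (b, 39, 20, 9, 35, c), (b, 39, 20, 9, 35, v), (s, 16, 27, 21, 27, p), (y, 6, 16, 7, 13, u), (y, 6, 16, 7, 31, w), (y, 6, 29, 15, 31, w)}
Apply σ_{D != v}; surviving tuples: {(b, 39, 10, 8, 35, c), (b, 39, 20, 9, 35, c), (s, 16, 27, 21, 27, p), (y, 6, 16, 7, 13, u), (y, 6, 16, 7, 31, w), (y, 6, 29, 15, 31, w)}
Projecting to G, E: {(13, 7), (27, 21), (31, 15), (31, 7), (35, 8), (35, 9)}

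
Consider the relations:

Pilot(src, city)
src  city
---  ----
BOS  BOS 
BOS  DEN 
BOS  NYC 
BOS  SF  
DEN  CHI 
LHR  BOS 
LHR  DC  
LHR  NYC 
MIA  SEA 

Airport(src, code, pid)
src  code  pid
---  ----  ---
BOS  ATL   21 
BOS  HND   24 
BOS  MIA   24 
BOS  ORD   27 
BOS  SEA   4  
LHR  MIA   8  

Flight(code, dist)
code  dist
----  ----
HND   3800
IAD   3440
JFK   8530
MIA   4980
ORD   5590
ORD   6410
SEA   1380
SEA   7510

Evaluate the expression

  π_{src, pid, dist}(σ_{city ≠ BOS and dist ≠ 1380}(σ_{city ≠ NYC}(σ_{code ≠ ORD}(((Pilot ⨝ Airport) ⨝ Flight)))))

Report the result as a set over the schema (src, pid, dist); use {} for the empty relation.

Pilot ⋈ Airport (natural join on src): {(BOS, BOS, ATL, 21), (BOS, BOS, HND, 24), (BOS, BOS, MIA, 24), (BOS, BOS, ORD, 27), (BOS, BOS, SEA, 4), (BOS, DEN, ATL, 21), (BOS, DEN, HND, 24), (BOS, DEN, MIA, 24), (BOS, DEN, ORD, 27), (BOS, DEN, SEA, 4), (BOS, NYC, ATL, 21), (BOS, NYC, HND, 24), (BOS, NYC, MIA, 24), (BOS, NYC, ORD, 27), (BOS, NYC, SEA, 4), (BOS, SF, ATL, 21), (BOS, SF, HND, 24), (BOS, SF, MIA, 24), (BOS, SF, ORD, 27), (BOS, SF, SEA, 4), (LHR, BOS, MIA, 8), (LHR, DC, MIA, 8), (LHR, NYC, MIA, 8)}
(Pilot ⨝ Airport) ⋈ Flight (natural join on code): {(BOS, BOS, HND, 24, 3800), (BOS, BOS, MIA, 24, 4980), (BOS, BOS, ORD, 27, 5590), (BOS, BOS, ORD, 27, 6410), (BOS, BOS, SEA, 4, 1380), (BOS, BOS, SEA, 4, 7510), (BOS, DEN, HND, 24, 3800), (BOS, DEN, MIA, 24, 4980), (BOS, DEN, ORD, 27, 5590), (BOS, DEN, ORD, 27, 6410), (BOS, DEN, SEA, 4, 1380), (BOS, DEN, SEA, 4, 7510), (BOS, NYC, HND, 24, 3800), (BOS, NYC, MIA, 24, 4980), (BOS, NYC, ORD, 27, 5590), (BOS, NYC, ORD, 27, 6410), (BOS, NYC, SEA, 4, 1380), (BOS, NYC, SEA, 4, 7510), (BOS, SF, HND, 24, 3800), (BOS, SF, MIA, 24, 4980), (BOS, SF, ORD, 27, 5590), (BOS, SF, ORD, 27, 6410), (BOS, SF, SEA, 4, 1380), (BOS, SF, SEA, 4, 7510), (LHR, BOS, MIA, 8, 4980), (LHR, DC, MIA, 8, 4980), (LHR, NYC, MIA, 8, 4980)}
Filtering on code ≠ ORD leaves {(BOS, BOS, HND, 24, 3800), (BOS, BOS, MIA, 24, 4980), (BOS, BOS, SEA, 4, 1380), (BOS, BOS, SEA, 4, 7510), (BOS, DEN, HND, 24, 3800), (BOS, DEN, MIA, 24, 4980), (BOS, DEN, SEA, 4, 1380), (BOS, DEN, SEA, 4, 7510), (BOS, NYC, HND, 24, 3800), (BOS, NYC, MIA, 24, 4980), (BOS, NYC, SEA, 4, 1380), (BOS, NYC, SEA, 4, 7510), (BOS, SF, HND, 24, 3800), (BOS, SF, MIA, 24, 4980), (BOS, SF, SEA, 4, 1380), (BOS, SF, SEA, 4, 7510), (LHR, BOS, MIA, 8, 4980), (LHR, DC, MIA, 8, 4980), (LHR, NYC, MIA, 8, 4980)}.
Filtering on city ≠ NYC leaves {(BOS, BOS, HND, 24, 3800), (BOS, BOS, MIA, 24, 4980), (BOS, BOS, SEA, 4, 1380), (BOS, BOS, SEA, 4, 7510), (BOS, DEN, HND, 24, 3800), (BOS, DEN, MIA, 24, 4980), (BOS, DEN, SEA, 4, 1380), (BOS, DEN, SEA, 4, 7510), (BOS, SF, HND, 24, 3800), (BOS, SF, MIA, 24, 4980), (BOS, SF, SEA, 4, 1380), (BOS, SF, SEA, 4, 7510), (LHR, BOS, MIA, 8, 4980), (LHR, DC, MIA, 8, 4980)}.
Filtering on city ≠ BOS and dist ≠ 1380 leaves {(BOS, DEN, HND, 24, 3800), (BOS, DEN, MIA, 24, 4980), (BOS, DEN, SEA, 4, 7510), (BOS, SF, HND, 24, 3800), (BOS, SF, MIA, 24, 4980), (BOS, SF, SEA, 4, 7510), (LHR, DC, MIA, 8, 4980)}.
π_{src, pid, dist} gives {(BOS, 24, 3800), (BOS, 24, 4980), (BOS, 4, 7510), (LHR, 8, 4980)} (3 duplicate(s) eliminated).

{(BOS, 24, 3800), (BOS, 24, 4980), (BOS, 4, 7510), (LHR, 8, 4980)}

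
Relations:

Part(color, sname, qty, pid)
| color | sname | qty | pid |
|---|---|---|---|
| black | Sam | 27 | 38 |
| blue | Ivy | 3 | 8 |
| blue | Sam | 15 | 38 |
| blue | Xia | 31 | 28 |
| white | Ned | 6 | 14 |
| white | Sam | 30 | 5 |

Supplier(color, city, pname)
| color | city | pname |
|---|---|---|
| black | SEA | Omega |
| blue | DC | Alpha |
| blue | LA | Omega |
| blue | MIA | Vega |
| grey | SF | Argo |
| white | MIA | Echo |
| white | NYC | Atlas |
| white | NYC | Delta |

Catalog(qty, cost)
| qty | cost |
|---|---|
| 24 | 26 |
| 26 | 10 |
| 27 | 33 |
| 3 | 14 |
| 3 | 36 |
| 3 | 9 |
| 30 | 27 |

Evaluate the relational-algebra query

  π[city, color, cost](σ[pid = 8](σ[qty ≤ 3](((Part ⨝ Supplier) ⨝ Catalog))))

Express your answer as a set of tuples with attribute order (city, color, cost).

{(DC, blue, 14), (DC, blue, 36), (DC, blue, 9), (LA, blue, 14), (LA, blue, 36), (LA, blue, 9), (MIA, blue, 14), (MIA, blue, 36), (MIA, blue, 9)}

Joining Part and Supplier on color yields {(black, Sam, 27, 38, SEA, Omega), (blue, Ivy, 3, 8, DC, Alpha), (blue, Ivy, 3, 8, LA, Omega), (blue, Ivy, 3, 8, MIA, Vega), (blue, Sam, 15, 38, DC, Alpha), (blue, Sam, 15, 38, LA, Omega), (blue, Sam, 15, 38, MIA, Vega), (blue, Xia, 31, 28, DC, Alpha), (blue, Xia, 31, 28, LA, Omega), (blue, Xia, 31, 28, MIA, Vega), (white, Ned, 6, 14, MIA, Echo), (white, Ned, 6, 14, NYC, Atlas), (white, Ned, 6, 14, NYC, Delta), (white, Sam, 30, 5, MIA, Echo), (white, Sam, 30, 5, NYC, Atlas), (white, Sam, 30, 5, NYC, Delta)}.
Joining (Part ⨝ Supplier) and Catalog on qty yields {(black, Sam, 27, 38, SEA, Omega, 33), (blue, Ivy, 3, 8, DC, Alpha, 14), (blue, Ivy, 3, 8, DC, Alpha, 36), (blue, Ivy, 3, 8, DC, Alpha, 9), (blue, Ivy, 3, 8, LA, Omega, 14), (blue, Ivy, 3, 8, LA, Omega, 36), (blue, Ivy, 3, 8, LA, Omega, 9), (blue, Ivy, 3, 8, MIA, Vega, 14), (blue, Ivy, 3, 8, MIA, Vega, 36), (blue, Ivy, 3, 8, MIA, Vega, 9), (white, Sam, 30, 5, MIA, Echo, 27), (white, Sam, 30, 5, NYC, Atlas, 27), (white, Sam, 30, 5, NYC, Delta, 27)}.
Apply σ_{qty ≤ 3}; surviving tuples: {(blue, Ivy, 3, 8, DC, Alpha, 14), (blue, Ivy, 3, 8, DC, Alpha, 36), (blue, Ivy, 3, 8, DC, Alpha, 9), (blue, Ivy, 3, 8, LA, Omega, 14), (blue, Ivy, 3, 8, LA, Omega, 36), (blue, Ivy, 3, 8, LA, Omega, 9), (blue, Ivy, 3, 8, MIA, Vega, 14), (blue, Ivy, 3, 8, MIA, Vega, 36), (blue, Ivy, 3, 8, MIA, Vega, 9)}
Apply σ_{pid = 8}; surviving tuples: {(blue, Ivy, 3, 8, DC, Alpha, 14), (blue, Ivy, 3, 8, DC, Alpha, 36), (blue, Ivy, 3, 8, DC, Alpha, 9), (blue, Ivy, 3, 8, LA, Omega, 14), (blue, Ivy, 3, 8, LA, Omega, 36), (blue, Ivy, 3, 8, LA, Omega, 9), (blue, Ivy, 3, 8, MIA, Vega, 14), (blue, Ivy, 3, 8, MIA, Vega, 36), (blue, Ivy, 3, 8, MIA, Vega, 9)}
Keep only column(s) city, color, cost: {(DC, blue, 14), (DC, blue, 36), (DC, blue, 9), (LA, blue, 14), (LA, blue, 36), (LA, blue, 9), (MIA, blue, 14), (MIA, blue, 36), (MIA, blue, 9)}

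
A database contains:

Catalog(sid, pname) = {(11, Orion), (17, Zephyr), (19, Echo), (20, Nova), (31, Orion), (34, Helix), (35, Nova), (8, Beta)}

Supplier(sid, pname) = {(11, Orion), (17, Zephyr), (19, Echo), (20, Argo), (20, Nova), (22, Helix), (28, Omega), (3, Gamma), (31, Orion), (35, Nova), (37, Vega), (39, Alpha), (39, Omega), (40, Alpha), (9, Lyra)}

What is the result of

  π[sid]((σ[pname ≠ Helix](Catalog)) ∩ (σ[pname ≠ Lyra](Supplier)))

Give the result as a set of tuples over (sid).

Filtering on pname ≠ Helix leaves {(11, Orion), (17, Zephyr), (19, Echo), (20, Nova), (31, Orion), (35, Nova), (8, Beta)}.
Filtering on pname ≠ Lyra leaves {(11, Orion), (17, Zephyr), (19, Echo), (20, Argo), (20, Nova), (22, Helix), (28, Omega), (3, Gamma), (31, Orion), (35, Nova), (37, Vega), (39, Alpha), (39, Omega), (40, Alpha)}.
Set intersection of the two operands is {(11, Orion), (17, Zephyr), (19, Echo), (20, Nova), (31, Orion), (35, Nova)}.
π[sid]: project onto (sid) → {11, 17, 19, 20, 31, 35}

{11, 17, 19, 20, 31, 35}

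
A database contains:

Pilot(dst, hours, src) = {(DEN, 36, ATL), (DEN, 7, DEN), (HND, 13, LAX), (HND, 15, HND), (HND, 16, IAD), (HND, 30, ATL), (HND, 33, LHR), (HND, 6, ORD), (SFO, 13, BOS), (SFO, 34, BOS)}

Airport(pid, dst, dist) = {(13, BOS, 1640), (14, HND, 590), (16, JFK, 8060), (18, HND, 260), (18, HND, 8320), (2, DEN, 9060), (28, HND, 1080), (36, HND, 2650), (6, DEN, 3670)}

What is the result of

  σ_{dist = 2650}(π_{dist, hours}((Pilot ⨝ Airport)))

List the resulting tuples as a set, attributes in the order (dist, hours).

Pilot ⋈ Airport (natural join on dst): {(DEN, 36, ATL, 2, 9060), (DEN, 36, ATL, 6, 3670), (DEN, 7, DEN, 2, 9060), (DEN, 7, DEN, 6, 3670), (HND, 13, LAX, 14, 590), (HND, 13, LAX, 18, 260), (HND, 13, LAX, 18, 8320), (HND, 13, LAX, 28, 1080), (HND, 13, LAX, 36, 2650), (HND, 15, HND, 14, 590), (HND, 15, HND, 18, 260), (HND, 15, HND, 18, 8320), (HND, 15, HND, 28, 1080), (HND, 15, HND, 36, 2650), (HND, 16, IAD, 14, 590), (HND, 16, IAD, 18, 260), (HND, 16, IAD, 18, 8320), (HND, 16, IAD, 28, 1080), (HND, 16, IAD, 36, 2650), (HND, 30, ATL, 14, 590), (HND, 30, ATL, 18, 260), (HND, 30, ATL, 18, 8320), (HND, 30, ATL, 28, 1080), (HND, 30, ATL, 36, 2650), (HND, 33, LHR, 14, 590), (HND, 33, LHR, 18, 260), (HND, 33, LHR, 18, 8320), (HND, 33, LHR, 28, 1080), (HND, 33, LHR, 36, 2650), (HND, 6, ORD, 14, 590), (HND, 6, ORD, 18, 260), (HND, 6, ORD, 18, 8320), (HND, 6, ORD, 28, 1080), (HND, 6, ORD, 36, 2650)}
π_{dist, hours} gives {(1080, 13), (1080, 15), (1080, 16), (1080, 30), (1080, 33), (1080, 6), (260, 13), (260, 15), (260, 16), (260, 30), (260, 33), (260, 6), (2650, 13), (2650, 15), (2650, 16), (2650, 30), (2650, 33), (2650, 6), (3670, 36), (3670, 7), (590, 13), (590, 15), (590, 16), (590, 30), (590, 33), (590, 6), (8320, 13), (8320, 15), (8320, 16), (8320, 30), (8320, 33), (8320, 6), (9060, 36), (9060, 7)}.
Filtering on dist = 2650 leaves {(2650, 13), (2650, 15), (2650, 16), (2650, 30), (2650, 33), (2650, 6)}.

{(2650, 13), (2650, 15), (2650, 16), (2650, 30), (2650, 33), (2650, 6)}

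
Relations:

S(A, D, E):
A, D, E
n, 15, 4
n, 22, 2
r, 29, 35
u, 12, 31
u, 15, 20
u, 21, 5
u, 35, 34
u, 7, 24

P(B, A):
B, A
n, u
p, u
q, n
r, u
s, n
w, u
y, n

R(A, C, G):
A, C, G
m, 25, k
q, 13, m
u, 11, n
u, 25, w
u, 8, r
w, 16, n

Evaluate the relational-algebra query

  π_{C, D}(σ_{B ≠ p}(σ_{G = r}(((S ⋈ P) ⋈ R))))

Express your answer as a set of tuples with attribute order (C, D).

{(8, 12), (8, 15), (8, 21), (8, 35), (8, 7)}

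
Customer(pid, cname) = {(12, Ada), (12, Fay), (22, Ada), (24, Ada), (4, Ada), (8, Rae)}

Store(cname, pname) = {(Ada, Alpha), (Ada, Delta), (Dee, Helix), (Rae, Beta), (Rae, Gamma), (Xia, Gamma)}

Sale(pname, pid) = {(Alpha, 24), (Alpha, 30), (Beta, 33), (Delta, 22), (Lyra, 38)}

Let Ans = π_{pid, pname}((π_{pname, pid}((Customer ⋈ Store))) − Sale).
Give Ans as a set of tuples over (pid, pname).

Joining Customer and Store on cname yields {(12, Ada, Alpha), (12, Ada, Delta), (22, Ada, Alpha), (22, Ada, Delta), (24, Ada, Alpha), (24, Ada, Delta), (4, Ada, Alpha), (4, Ada, Delta), (8, Rae, Beta), (8, Rae, Gamma)}.
π_{pname, pid} gives {(Alpha, 12), (Alpha, 22), (Alpha, 24), (Alpha, 4), (Beta, 8), (Delta, 12), (Delta, 22), (Delta, 24), (Delta, 4), (Gamma, 8)}.
Difference: {(Alpha, 12), (Alpha, 22), (Alpha, 24), (Alpha, 4), (Beta, 8), (Delta, 12), (Delta, 22), (Delta, 24), (Delta, 4), (Gamma, 8)} with {(Alpha, 24), (Alpha, 30), (Beta, 33), (Delta, 22), (Lyra, 38)} → {(Alpha, 12), (Alpha, 22), (Alpha, 4), (Beta, 8), (Delta, 12), (Delta, 24), (Delta, 4), (Gamma, 8)}
π_{pid, pname} gives {(12, Alpha), (12, Delta), (22, Alpha), (24, Delta), (4, Alpha), (4, Delta), (8, Beta), (8, Gamma)}.

{(12, Alpha), (12, Delta), (22, Alpha), (24, Delta), (4, Alpha), (4, Delta), (8, Beta), (8, Gamma)}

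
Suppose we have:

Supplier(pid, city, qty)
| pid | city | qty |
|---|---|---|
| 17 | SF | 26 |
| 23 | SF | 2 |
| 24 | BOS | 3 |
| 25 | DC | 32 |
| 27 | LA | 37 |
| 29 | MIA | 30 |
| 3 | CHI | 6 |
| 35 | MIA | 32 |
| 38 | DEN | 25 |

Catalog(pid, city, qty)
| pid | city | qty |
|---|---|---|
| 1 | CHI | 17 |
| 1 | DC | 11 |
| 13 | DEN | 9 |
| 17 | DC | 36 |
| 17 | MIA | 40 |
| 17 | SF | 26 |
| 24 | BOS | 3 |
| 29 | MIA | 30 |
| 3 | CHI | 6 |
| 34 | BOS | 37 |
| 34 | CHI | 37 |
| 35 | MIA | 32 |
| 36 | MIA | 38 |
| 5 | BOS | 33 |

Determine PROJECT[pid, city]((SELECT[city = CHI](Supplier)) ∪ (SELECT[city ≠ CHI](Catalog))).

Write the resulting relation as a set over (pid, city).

{(1, DC), (13, DEN), (17, DC), (17, MIA), (17, SF), (24, BOS), (29, MIA), (3, CHI), (34, BOS), (35, MIA), (36, MIA), (5, BOS)}

Apply σ_{city = CHI}; surviving tuples: {(3, CHI, 6)}
Apply σ_{city ≠ CHI}; surviving tuples: {(1, DC, 11), (13, DEN, 9), (17, DC, 36), (17, MIA, 40), (17, SF, 26), (24, BOS, 3), (29, MIA, 30), (34, BOS, 37), (35, MIA, 32), (36, MIA, 38), (5, BOS, 33)}
Taking the union: {(1, DC, 11), (13, DEN, 9), (17, DC, 36), (17, MIA, 40), (17, SF, 26), (24, BOS, 3), (29, MIA, 30), (3, CHI, 6), (34, BOS, 37), (35, MIA, 32), (36, MIA, 38), (5, BOS, 33)}
π_{pid, city} gives {(1, DC), (13, DEN), (17, DC), (17, MIA), (17, SF), (24, BOS), (29, MIA), (3, CHI), (34, BOS), (35, MIA), (36, MIA), (5, BOS)}.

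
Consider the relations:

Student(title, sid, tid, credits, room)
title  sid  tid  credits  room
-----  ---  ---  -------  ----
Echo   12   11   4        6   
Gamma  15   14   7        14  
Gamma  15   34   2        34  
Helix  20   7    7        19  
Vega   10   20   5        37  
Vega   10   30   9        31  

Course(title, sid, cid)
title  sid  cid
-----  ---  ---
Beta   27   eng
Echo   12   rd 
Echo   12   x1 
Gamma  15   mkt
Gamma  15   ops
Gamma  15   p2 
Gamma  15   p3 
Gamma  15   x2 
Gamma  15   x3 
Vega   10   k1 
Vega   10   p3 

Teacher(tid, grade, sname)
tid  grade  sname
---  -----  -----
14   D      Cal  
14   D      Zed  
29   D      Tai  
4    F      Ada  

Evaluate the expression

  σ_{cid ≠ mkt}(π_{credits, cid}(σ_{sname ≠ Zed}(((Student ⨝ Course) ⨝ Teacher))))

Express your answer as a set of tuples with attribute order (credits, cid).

Natural join on title, sid: {(Echo, 12, 11, 4, 6, rd), (Echo, 12, 11, 4, 6, x1), (Gamma, 15, 14, 7, 14, mkt), (Gamma, 15, 14, 7, 14, ops), (Gamma, 15, 14, 7, 14, p2), (Gamma, 15, 14, 7, 14, p3), (Gamma, 15, 14, 7, 14, x2), (Gamma, 15, 14, 7, 14, x3), (Gamma, 15, 34, 2, 34, mkt), (Gamma, 15, 34, 2, 34, ops), (Gamma, 15, 34, 2, 34, p2), (Gamma, 15, 34, 2, 34, p3), (Gamma, 15, 34, 2, 34, x2), (Gamma, 15, 34, 2, 34, x3), (Vega, 10, 20, 5, 37, k1), (Vega, 10, 20, 5, 37, p3), (Vega, 10, 30, 9, 31, k1), (Vega, 10, 30, 9, 31, p3)}
Natural join on tid: {(Gamma, 15, 14, 7, 14, mkt, D, Cal), (Gamma, 15, 14, 7, 14, mkt, D, Zed), (Gamma, 15, 14, 7, 14, ops, D, Cal), (Gamma, 15, 14, 7, 14, ops, D, Zed), (Gamma, 15, 14, 7, 14, p2, D, Cal), (Gamma, 15, 14, 7, 14, p2, D, Zed), (Gamma, 15, 14, 7, 14, p3, D, Cal), (Gamma, 15, 14, 7, 14, p3, D, Zed), (Gamma, 15, 14, 7, 14, x2, D, Cal), (Gamma, 15, 14, 7, 14, x2, D, Zed), (Gamma, 15, 14, 7, 14, x3, D, Cal), (Gamma, 15, 14, 7, 14, x3, D, Zed)}
Filtering on sname ≠ Zed leaves {(Gamma, 15, 14, 7, 14, mkt, D, Cal), (Gamma, 15, 14, 7, 14, ops, D, Cal), (Gamma, 15, 14, 7, 14, p2, D, Cal), (Gamma, 15, 14, 7, 14, p3, D, Cal), (Gamma, 15, 14, 7, 14, x2, D, Cal), (Gamma, 15, 14, 7, 14, x3, D, Cal)}.
Projecting to credits, cid: {(7, mkt), (7, ops), (7, p2), (7, p3), (7, x2), (7, x3)}
Filtering on cid ≠ mkt leaves {(7, ops), (7, p2), (7, p3), (7, x2), (7, x3)}.

{(7, ops), (7, p2), (7, p3), (7, x2), (7, x3)}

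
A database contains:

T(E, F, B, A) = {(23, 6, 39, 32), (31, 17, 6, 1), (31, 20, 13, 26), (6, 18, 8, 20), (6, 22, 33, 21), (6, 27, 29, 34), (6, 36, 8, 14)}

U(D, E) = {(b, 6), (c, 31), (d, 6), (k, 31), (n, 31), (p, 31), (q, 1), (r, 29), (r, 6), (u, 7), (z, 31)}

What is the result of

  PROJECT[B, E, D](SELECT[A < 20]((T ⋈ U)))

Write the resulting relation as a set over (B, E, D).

T ⋈ U (natural join on E): {(31, 17, 6, 1, c), (31, 17, 6, 1, k), (31, 17, 6, 1, n), (31, 17, 6, 1, p), (31, 17, 6, 1, z), (31, 20, 13, 26, c), (31, 20, 13, 26, k), (31, 20, 13, 26, n), (31, 20, 13, 26, p), (31, 20, 13, 26, z), (6, 18, 8, 20, b), (6, 18, 8, 20, d), (6, 18, 8, 20, r), (6, 22, 33, 21, b), (6, 22, 33, 21, d), (6, 22, 33, 21, r), (6, 27, 29, 34, b), (6, 27, 29, 34, d), (6, 27, 29, 34, r), (6, 36, 8, 14, b), (6, 36, 8, 14, d), (6, 36, 8, 14, r)}
Apply σ_{A < 20}; surviving tuples: {(31, 17, 6, 1, c), (31, 17, 6, 1, k), (31, 17, 6, 1, n), (31, 17, 6, 1, p), (31, 17, 6, 1, z), (6, 36, 8, 14, b), (6, 36, 8, 14, d), (6, 36, 8, 14, r)}
π_{B, E, D} gives {(6, 31, c), (6, 31, k), (6, 31, n), (6, 31, p), (6, 31, z), (8, 6, b), (8, 6, d), (8, 6, r)}.

{(6, 31, c), (6, 31, k), (6, 31, n), (6, 31, p), (6, 31, z), (8, 6, b), (8, 6, d), (8, 6, r)}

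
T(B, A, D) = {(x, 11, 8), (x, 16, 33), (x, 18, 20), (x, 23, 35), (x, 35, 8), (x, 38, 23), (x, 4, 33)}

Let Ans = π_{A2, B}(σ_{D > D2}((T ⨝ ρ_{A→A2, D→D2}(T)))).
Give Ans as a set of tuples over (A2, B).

ρ[A→A2, D→D2]: schema becomes (B, A2, D2); tuples unchanged.
Natural join on B: {(x, 11, 8, 11, 8), (x, 11, 8, 16, 33), (x, 11, 8, 18, 20), (x, 11, 8, 23, 35), (x, 11, 8, 35, 8), (x, 11, 8, 38, 23), (x, 11, 8, 4, 33), (x, 16, 33, 11, 8), (x, 16, 33, 16, 33), (x, 16, 33, 18, 20), (x, 16, 33, 23, 35), (x, 16, 33, 35, 8), (x, 16, 33, 38, 23), (x, 16, 33, 4, 33), (x, 18, 20, 11, 8), (x, 18, 20, 16, 33), (x, 18, 20, 18, 20), (x, 18, 20, 23, 35), (x, 18, 20, 35, 8), (x, 18, 20, 38, 23), (x, 18, 20, 4, 33), (x, 23, 35, 11, 8), (x, 23, 35, 16, 33), (x, 23, 35, 18, 20), (x, 23, 35, 23, 35), (x, 23, 35, 35, 8), (x, 23, 35, 38, 23), (x, 23, 35, 4, 33), (x, 35, 8, 11, 8), (x, 35, 8, 16, 33), (x, 35, 8, 18, 20), (x, 35, 8, 23, 35), (x, 35, 8, 35, 8), (x, 35, 8, 38, 23), (x, 35, 8, 4, 33), (x, 38, 23, 11, 8), (x, 38, 23, 16, 33), (x, 38, 23, 18, 20), (x, 38, 23, 23, 35), (x, 38, 23, 35, 8), (x, 38, 23, 38, 23), (x, 38, 23, 4, 33), (x, 4, 33, 11, 8), (x, 4, 33, 16, 33), (x, 4, 33, 18, 20), (x, 4, 33, 23, 35), (x, 4, 33, 35, 8), (x, 4, 33, 38, 23), (x, 4, 33, 4, 33)}
Apply σ_{D > D2}; surviving tuples: {(x, 16, 33, 11, 8), (x, 16, 33, 18, 20), (x, 16, 33, 35, 8), (x, 16, 33, 38, 23), (x, 18, 20, 11, 8), (x, 18, 20, 35, 8), (x, 23, 35, 11, 8), (x, 23, 35, 16, 33), (x, 23, 35, 18, 20), (x, 23, 35, 35, 8), (x, 23, 35, 38, 23), (x, 23, 35, 4, 33), (x, 38, 23, 11, 8), (x, 38, 23, 18, 20), (x, 38, 23, 35, 8), (x, 4, 33, 11, 8), (x, 4, 33, 18, 20), (x, 4, 33, 35, 8), (x, 4, 33, 38, 23)}
Keep only column(s) A2, B (13 duplicate(s) eliminated): {(11, x), (16, x), (18, x), (35, x), (38, x), (4, x)}

{(11, x), (16, x), (18, x), (35, x), (38, x), (4, x)}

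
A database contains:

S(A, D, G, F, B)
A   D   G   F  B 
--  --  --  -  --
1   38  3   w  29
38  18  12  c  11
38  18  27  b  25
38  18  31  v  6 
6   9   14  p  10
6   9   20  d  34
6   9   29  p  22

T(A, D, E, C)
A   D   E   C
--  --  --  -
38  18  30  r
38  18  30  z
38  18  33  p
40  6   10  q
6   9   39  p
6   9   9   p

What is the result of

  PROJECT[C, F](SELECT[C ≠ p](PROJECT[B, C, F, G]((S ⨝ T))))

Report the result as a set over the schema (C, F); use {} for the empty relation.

S ⋈ T (natural join on A, D): {(38, 18, 12, c, 11, 30, r), (38, 18, 12, c, 11, 30, z), (38, 18, 12, c, 11, 33, p), (38, 18, 27, b, 25, 30, r), (38, 18, 27, b, 25, 30, z), (38, 18, 27, b, 25, 33, p), (38, 18, 31, v, 6, 30, r), (38, 18, 31, v, 6, 30, z), (38, 18, 31, v, 6, 33, p), (6, 9, 14, p, 10, 39, p), (6, 9, 14, p, 10, 9, p), (6, 9, 20, d, 34, 39, p), (6, 9, 20, d, 34, 9, p), (6, 9, 29, p, 22, 39, p), (6, 9, 29, p, 22, 9, p)}
Projecting to B, C, F, G (3 duplicate(s) eliminated): {(10, p, p, 14), (11, p, c, 12), (11, r, c, 12), (11, z, c, 12), (22, p, p, 29), (25, p, b, 27), (25, r, b, 27), (25, z, b, 27), (34, p, d, 20), (6, p, v, 31), (6, r, v, 31), (6, z, v, 31)}
Apply σ_{C ≠ p}; surviving tuples: {(11, r, c, 12), (11, z, c, 12), (25, r, b, 27), (25, z, b, 27), (6, r, v, 31), (6, z, v, 31)}
Projecting to C, F: {(r, b), (r, c), (r, v), (z, b), (z, c), (z, v)}

{(r, b), (r, c), (r, v), (z, b), (z, c), (z, v)}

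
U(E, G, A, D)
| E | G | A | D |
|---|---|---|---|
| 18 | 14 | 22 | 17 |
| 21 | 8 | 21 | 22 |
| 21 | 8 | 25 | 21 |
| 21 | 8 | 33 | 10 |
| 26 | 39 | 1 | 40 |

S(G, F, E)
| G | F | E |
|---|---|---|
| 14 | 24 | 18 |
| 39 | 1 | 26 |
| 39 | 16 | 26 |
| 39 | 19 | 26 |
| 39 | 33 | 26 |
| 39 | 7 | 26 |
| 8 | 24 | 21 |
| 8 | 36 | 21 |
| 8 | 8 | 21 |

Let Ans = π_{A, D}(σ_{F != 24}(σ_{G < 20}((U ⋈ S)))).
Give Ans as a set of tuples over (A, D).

Joining U and S on E, G yields {(18, 14, 22, 17, 24), (21, 8, 21, 22, 24), (21, 8, 21, 22, 36), (21, 8, 21, 22, 8), (21, 8, 25, 21, 24), (21, 8, 25, 21, 36), (21, 8, 25, 21, 8), (21, 8, 33, 10, 24), (21, 8, 33, 10, 36), (21, 8, 33, 10, 8), (26, 39, 1, 40, 1), (26, 39, 1, 40, 16), (26, 39, 1, 40, 19), (26, 39, 1, 40, 33), (26, 39, 1, 40, 7)}.
σ[G < 20]: keep tuples satisfying G < 20 → {(18, 14, 22, 17, 24), (21, 8, 21, 22, 24), (21, 8, 21, 22, 36), (21, 8, 21, 22, 8), (21, 8, 25, 21, 24), (21, 8, 25, 21, 36), (21, 8, 25, 21, 8), (21, 8, 33, 10, 24), (21, 8, 33, 10, 36), (21, 8, 33, 10, 8)}
σ[F != 24]: keep tuples satisfying F != 24 → {(21, 8, 21, 22, 36), (21, 8, 21, 22, 8), (21, 8, 25, 21, 36), (21, 8, 25, 21, 8), (21, 8, 33, 10, 36), (21, 8, 33, 10, 8)}
Keep only column(s) A, D (3 duplicate(s) eliminated): {(21, 22), (25, 21), (33, 10)}

{(21, 22), (25, 21), (33, 10)}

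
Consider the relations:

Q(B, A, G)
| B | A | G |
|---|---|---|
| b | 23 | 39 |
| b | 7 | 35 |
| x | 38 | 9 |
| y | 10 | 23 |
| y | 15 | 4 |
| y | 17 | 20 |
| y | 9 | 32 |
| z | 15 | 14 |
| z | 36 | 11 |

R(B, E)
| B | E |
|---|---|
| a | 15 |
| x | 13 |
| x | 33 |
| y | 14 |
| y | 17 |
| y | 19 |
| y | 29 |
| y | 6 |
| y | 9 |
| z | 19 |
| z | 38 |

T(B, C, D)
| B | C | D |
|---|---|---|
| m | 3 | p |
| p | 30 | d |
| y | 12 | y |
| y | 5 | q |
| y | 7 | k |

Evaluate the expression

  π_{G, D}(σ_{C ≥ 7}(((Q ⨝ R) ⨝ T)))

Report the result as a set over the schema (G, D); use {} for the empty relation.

Natural join on B: {(x, 38, 9, 13), (x, 38, 9, 33), (y, 10, 23, 14), (y, 10, 23, 17), (y, 10, 23, 19), (y, 10, 23, 29), (y, 10, 23, 6), (y, 10, 23, 9), (y, 15, 4, 14), (y, 15, 4, 17), (y, 15, 4, 19), (y, 15, 4, 29), (y, 15, 4, 6), (y, 15, 4, 9), (y, 17, 20, 14), (y, 17, 20, 17), (y, 17, 20, 19), (y, 17, 20, 29), (y, 17, 20, 6), (y, 17, 20, 9), (y, 9, 32, 14), (y, 9, 32, 17), (y, 9, 32, 19), (y, 9, 32, 29), (y, 9, 32, 6), (y, 9, 32, 9), (z, 15, 14, 19), (z, 15, 14, 38), (z, 36, 11, 19), (z, 36, 11, 38)}
Natural join on B: {(y, 10, 23, 14, 12, y), (y, 10, 23, 14, 5, q), (y, 10, 23, 14, 7, k), (y, 10, 23, 17, 12, y), (y, 10, 23, 17, 5, q), (y, 10, 23, 17, 7, k), (y, 10, 23, 19, 12, y), (y, 10, 23, 19, 5, q), (y, 10, 23, 19, 7, k), (y, 10, 23, 29, 12, y), (y, 10, 23, 29, 5, q), (y, 10, 23, 29, 7, k), (y, 10, 23, 6, 12, y), (y, 10, 23, 6, 5, q), (y, 10, 23, 6, 7, k), (y, 10, 23, 9, 12, y), (y, 10, 23, 9, 5, q), (y, 10, 23, 9, 7, k), (y, 15, 4, 14, 12, y), (y, 15, 4, 14, 5, q), (y, 15, 4, 14, 7, k), (y, 15, 4, 17, 12, y), (y, 15, 4, 17, 5, q), (y, 15, 4, 17, 7, k), (y, 15, 4, 19, 12, y), (y, 15, 4, 19, 5, q), (y, 15, 4, 19, 7, k), (y, 15, 4, 29, 12, y), (y, 15, 4, 29, 5, q), (y, 15, 4, 29, 7, k), (y, 15, 4, 6, 12, y), (y, 15, 4, 6, 5, q), (y, 15, 4, 6, 7, k), (y, 15, 4, 9, 12, y), (y, 15, 4, 9, 5, q), (y, 15, 4, 9, 7, k), (y, 17, 20, 14, 12, y), (y, 17, 20, 14, 5, q), (y, 17, 20, 14, 7, k), (y, 17, 20, 17, 12, y), (y, 17, 20, 17, 5, q), (y, 17, 20, 17, 7, k), (y, 17, 20, 19, 12, y), (y, 17, 20, 19, 5, q), (y, 17, 20, 19, 7, k), (y, 17, 20, 29, 12, y), (y, 17, 20, 29, 5, q), (y, 17, 20, 29, 7, k), (y, 17, 20, 6, 12, y), (y, 17, 20, 6, 5, q), (y, 17, 20, 6, 7, k), (y, 17, 20, 9, 12, y), (y, 17, 20, 9, 5, q), (y, 17, 20, 9, 7, k), (y, 9, 32, 14, 12, y), (y, 9, 32, 14, 5, q), (y, 9, 32, 14, 7, k), (y, 9, 32, 17, 12, y), (y, 9, 32, 17, 5, q), (y, 9, 32, 17, 7, k), (y, 9, 32, 19, 12, y), (y, 9, 32, 19, 5, q), (y, 9, 32, 19, 7, k), (y, 9, 32, 29, 12, y), (y, 9, 32, 29, 5, q), (y, 9, 32, 29, 7, k), (y, 9, 32, 6, 12, y), (y, 9, 32, 6, 5, q), (y, 9, 32, 6, 7, k), (y, 9, 32, 9, 12, y), (y, 9, 32, 9, 5, q), (y, 9, 32, 9, 7, k)}
Filtering on C ≥ 7 leaves {(y, 10, 23, 14, 12, y), (y, 10, 23, 14, 7, k), (y, 10, 23, 17, 12, y), (y, 10, 23, 17, 7, k), (y, 10, 23, 19, 12, y), (y, 10, 23, 19, 7, k), (y, 10, 23, 29, 12, y), (y, 10, 23, 29, 7, k), (y, 10, 23, 6, 12, y), (y, 10, 23, 6, 7, k), (y, 10, 23, 9, 12, y), (y, 10, 23, 9, 7, k), (y, 15, 4, 14, 12, y), (y, 15, 4, 14, 7, k), (y, 15, 4, 17, 12, y), (y, 15, 4, 17, 7, k), (y, 15, 4, 19, 12, y), (y, 15, 4, 19, 7, k), (y, 15, 4, 29, 12, y), (y, 15, 4, 29, 7, k), (y, 15, 4, 6, 12, y), (y, 15, 4, 6, 7, k), (y, 15, 4, 9, 12, y), (y, 15, 4, 9, 7, k), (y, 17, 20, 14, 12, y), (y, 17, 20, 14, 7, k), (y, 17, 20, 17, 12, y), (y, 17, 20, 17, 7, k), (y, 17, 20, 19, 12, y), (y, 17, 20, 19, 7, k), (y, 17, 20, 29, 12, y), (y, 17, 20, 29, 7, k), (y, 17, 20, 6, 12, y), (y, 17, 20, 6, 7, k), (y, 17, 20, 9, 12, y), (y, 17, 20, 9, 7, k), (y, 9, 32, 14, 12, y), (y, 9, 32, 14, 7, k), (y, 9, 32, 17, 12, y), (y, 9, 32, 17, 7, k), (y, 9, 32, 19, 12, y), (y, 9, 32, 19, 7, k), (y, 9, 32, 29, 12, y), (y, 9, 32, 29, 7, k), (y, 9, 32, 6, 12, y), (y, 9, 32, 6, 7, k), (y, 9, 32, 9, 12, y), (y, 9, 32, 9, 7, k)}.
Projecting to G, D (40 duplicate(s) eliminated): {(20, k), (20, y), (23, k), (23, y), (32, k), (32, y), (4, k), (4, y)}

{(20, k), (20, y), (23, k), (23, y), (32, k), (32, y), (4, k), (4, y)}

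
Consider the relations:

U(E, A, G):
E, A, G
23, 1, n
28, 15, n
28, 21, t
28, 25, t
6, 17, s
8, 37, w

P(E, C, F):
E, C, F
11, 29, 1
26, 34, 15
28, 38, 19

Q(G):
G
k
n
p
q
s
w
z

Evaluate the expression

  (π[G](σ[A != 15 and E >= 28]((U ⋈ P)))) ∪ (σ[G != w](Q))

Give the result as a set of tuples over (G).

Natural join on E: {(28, 15, n, 38, 19), (28, 21, t, 38, 19), (28, 25, t, 38, 19)}
σ[A != 15 and E >= 28]: keep tuples satisfying A != 15 and E >= 28 → {(28, 21, t, 38, 19), (28, 25, t, 38, 19)}
π[G]: project onto (G) (1 duplicate(s) eliminated) → {t}
σ[G != w]: keep tuples satisfying G != w → {k, n, p, q, s, z}
Union: {t} with {k, n, p, q, s, z} → {k, n, p, q, s, t, z}

{k, n, p, q, s, t, z}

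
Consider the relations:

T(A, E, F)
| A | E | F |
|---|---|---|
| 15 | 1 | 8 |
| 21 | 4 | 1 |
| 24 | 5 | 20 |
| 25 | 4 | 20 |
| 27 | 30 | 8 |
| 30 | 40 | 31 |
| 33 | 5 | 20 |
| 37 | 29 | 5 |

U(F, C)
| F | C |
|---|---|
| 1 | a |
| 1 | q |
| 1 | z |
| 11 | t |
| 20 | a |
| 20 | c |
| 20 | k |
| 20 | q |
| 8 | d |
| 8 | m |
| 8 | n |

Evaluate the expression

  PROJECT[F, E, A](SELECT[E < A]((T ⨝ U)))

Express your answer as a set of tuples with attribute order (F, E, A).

{(1, 4, 21), (20, 4, 25), (20, 5, 24), (20, 5, 33), (8, 1, 15)}

Natural join on F: {(15, 1, 8, d), (15, 1, 8, m), (15, 1, 8, n), (21, 4, 1, a), (21, 4, 1, q), (21, 4, 1, z), (24, 5, 20, a), (24, 5, 20, c), (24, 5, 20, k), (24, 5, 20, q), (25, 4, 20, a), (25, 4, 20, c), (25, 4, 20, k), (25, 4, 20, q), (27, 30, 8, d), (27, 30, 8, m), (27, 30, 8, n), (33, 5, 20, a), (33, 5, 20, c), (33, 5, 20, k), (33, 5, 20, q)}
Apply σ_{E < A}; surviving tuples: {(15, 1, 8, d), (15, 1, 8, m), (15, 1, 8, n), (21, 4, 1, a), (21, 4, 1, q), (21, 4, 1, z), (24, 5, 20, a), (24, 5, 20, c), (24, 5, 20, k), (24, 5, 20, q), (25, 4, 20, a), (25, 4, 20, c), (25, 4, 20, k), (25, 4, 20, q), (33, 5, 20, a), (33, 5, 20, c), (33, 5, 20, k), (33, 5, 20, q)}
π[F, E, A]: project onto (F, E, A) (13 duplicate(s) eliminated) → {(1, 4, 21), (20, 4, 25), (20, 5, 24), (20, 5, 33), (8, 1, 15)}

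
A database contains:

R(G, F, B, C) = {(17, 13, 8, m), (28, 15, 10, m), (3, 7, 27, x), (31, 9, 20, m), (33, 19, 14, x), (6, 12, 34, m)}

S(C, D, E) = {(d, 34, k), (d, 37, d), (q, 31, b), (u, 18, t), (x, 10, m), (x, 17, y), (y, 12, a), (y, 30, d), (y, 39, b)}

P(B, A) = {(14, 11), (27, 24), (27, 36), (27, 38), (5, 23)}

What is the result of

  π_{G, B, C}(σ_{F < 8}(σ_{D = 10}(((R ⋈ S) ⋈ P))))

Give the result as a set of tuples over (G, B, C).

{(3, 27, x)}

R ⋈ S (natural join on C): {(3, 7, 27, x, 10, m), (3, 7, 27, x, 17, y), (33, 19, 14, x, 10, m), (33, 19, 14, x, 17, y)}
(R ⋈ S) ⋈ P (natural join on B): {(3, 7, 27, x, 10, m, 24), (3, 7, 27, x, 10, m, 36), (3, 7, 27, x, 10, m, 38), (3, 7, 27, x, 17, y, 24), (3, 7, 27, x, 17, y, 36), (3, 7, 27, x, 17, y, 38), (33, 19, 14, x, 10, m, 11), (33, 19, 14, x, 17, y, 11)}
Apply σ_{D = 10}; surviving tuples: {(3, 7, 27, x, 10, m, 24), (3, 7, 27, x, 10, m, 36), (3, 7, 27, x, 10, m, 38), (33, 19, 14, x, 10, m, 11)}
Apply σ_{F < 8}; surviving tuples: {(3, 7, 27, x, 10, m, 24), (3, 7, 27, x, 10, m, 36), (3, 7, 27, x, 10, m, 38)}
π_{G, B, C} gives {(3, 27, x)} (2 duplicate(s) eliminated).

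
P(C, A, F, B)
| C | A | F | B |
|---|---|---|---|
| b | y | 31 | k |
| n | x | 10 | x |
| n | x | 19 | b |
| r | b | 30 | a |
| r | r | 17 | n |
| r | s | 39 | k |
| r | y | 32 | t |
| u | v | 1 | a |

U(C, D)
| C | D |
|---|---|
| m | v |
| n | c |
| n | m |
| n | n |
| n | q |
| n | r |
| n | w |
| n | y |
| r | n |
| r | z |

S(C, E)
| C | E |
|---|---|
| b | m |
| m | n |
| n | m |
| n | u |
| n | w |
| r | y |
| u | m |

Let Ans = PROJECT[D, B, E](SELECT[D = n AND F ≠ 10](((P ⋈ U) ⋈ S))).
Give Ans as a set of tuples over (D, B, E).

{(n, a, y), (n, b, m), (n, b, u), (n, b, w), (n, k, y), (n, n, y), (n, t, y)}

Natural join on C: {(n, x, 10, x, c), (n, x, 10, x, m), (n, x, 10, x, n), (n, x, 10, x, q), (n, x, 10, x, r), (n, x, 10, x, w), (n, x, 10, x, y), (n, x, 19, b, c), (n, x, 19, b, m), (n, x, 19, b, n), (n, x, 19, b, q), (n, x, 19, b, r), (n, x, 19, b, w), (n, x, 19, b, y), (r, b, 30, a, n), (r, b, 30, a, z), (r, r, 17, n, n), (r, r, 17, n, z), (r, s, 39, k, n), (r, s, 39, k, z), (r, y, 32, t, n), (r, y, 32, t, z)}
Natural join on C: {(n, x, 10, x, c, m), (n, x, 10, x, c, u), (n, x, 10, x, c, w), (n, x, 10, x, m, m), (n, x, 10, x, m, u), (n, x, 10, x, m, w), (n, x, 10, x, n, m), (n, x, 10, x, n, u), (n, x, 10, x, n, w), (n, x, 10, x, q, m), (n, x, 10, x, q, u), (n, x, 10, x, q, w), (n, x, 10, x, r, m), (n, x, 10, x, r, u), (n, x, 10, x, r, w), (n, x, 10, x, w, m), (n, x, 10, x, w, u), (n, x, 10, x, w, w), (n, x, 10, x, y, m), (n, x, 10, x, y, u), (n, x, 10, x, y, w), (n, x, 19, b, c, m), (n, x, 19, b, c, u), (n, x, 19, b, c, w), (n, x, 19, b, m, m), (n, x, 19, b, m, u), (n, x, 19, b, m, w), (n, x, 19, b, n, m), (n, x, 19, b, n, u), (n, x, 19, b, n, w), (n, x, 19, b, q, m), (n, x, 19, b, q, u), (n, x, 19, b, q, w), (n, x, 19, b, r, m), (n, x, 19, b, r, u), (n, x, 19, b, r, w), (n, x, 19, b, w, m), (n, x, 19, b, w, u), (n, x, 19, b, w, w), (n, x, 19, b, y, m), (n, x, 19, b, y, u), (n, x, 19, b, y, w), (r, b, 30, a, n, y), (r, b, 30, a, z, y), (r, r, 17, n, n, y), (r, r, 17, n, z, y), (r, s, 39, k, n, y), (r, s, 39, k, z, y), (r, y, 32, t, n, y), (r, y, 32, t, z, y)}
Apply σ_{D = n AND F ≠ 10}; surviving tuples: {(n, x, 19, b, n, m), (n, x, 19, b, n, u), (n, x, 19, b, n, w), (r, b, 30, a, n, y), (r, r, 17, n, n, y), (r, s, 39, k, n, y), (r, y, 32, t, n, y)}
π[D, B, E]: project onto (D, B, E) → {(n, a, y), (n, b, m), (n, b, u), (n, b, w), (n, k, y), (n, n, y), (n, t, y)}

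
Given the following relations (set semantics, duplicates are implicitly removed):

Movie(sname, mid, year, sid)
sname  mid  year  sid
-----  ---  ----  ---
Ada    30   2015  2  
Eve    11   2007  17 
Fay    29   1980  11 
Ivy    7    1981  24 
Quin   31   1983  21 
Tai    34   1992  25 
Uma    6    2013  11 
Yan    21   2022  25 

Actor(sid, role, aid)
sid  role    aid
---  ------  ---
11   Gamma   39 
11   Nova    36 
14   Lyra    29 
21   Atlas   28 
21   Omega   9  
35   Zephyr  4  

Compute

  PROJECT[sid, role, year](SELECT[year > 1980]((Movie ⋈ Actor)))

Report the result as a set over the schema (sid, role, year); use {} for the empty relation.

Movie ⋈ Actor (natural join on sid): {(Fay, 29, 1980, 11, Gamma, 39), (Fay, 29, 1980, 11, Nova, 36), (Quin, 31, 1983, 21, Atlas, 28), (Quin, 31, 1983, 21, Omega, 9), (Uma, 6, 2013, 11, Gamma, 39), (Uma, 6, 2013, 11, Nova, 36)}
Selection year > 1980: {(Quin, 31, 1983, 21, Atlas, 28), (Quin, 31, 1983, 21, Omega, 9), (Uma, 6, 2013, 11, Gamma, 39), (Uma, 6, 2013, 11, Nova, 36)}
Keep only column(s) sid, role, year: {(11, Gamma, 2013), (11, Nova, 2013), (21, Atlas, 1983), (21, Omega, 1983)}

{(11, Gamma, 2013), (11, Nova, 2013), (21, Atlas, 1983), (21, Omega, 1983)}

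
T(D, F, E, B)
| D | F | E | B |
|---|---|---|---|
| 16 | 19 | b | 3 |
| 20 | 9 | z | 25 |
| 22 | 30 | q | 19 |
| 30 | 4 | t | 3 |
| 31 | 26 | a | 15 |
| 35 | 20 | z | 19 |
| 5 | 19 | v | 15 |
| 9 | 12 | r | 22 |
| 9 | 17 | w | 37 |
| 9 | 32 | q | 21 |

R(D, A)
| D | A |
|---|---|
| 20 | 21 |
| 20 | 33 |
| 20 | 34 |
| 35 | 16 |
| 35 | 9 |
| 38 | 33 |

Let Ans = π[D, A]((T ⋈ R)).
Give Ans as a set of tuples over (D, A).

Joining T and R on D yields {(20, 9, z, 25, 21), (20, 9, z, 25, 33), (20, 9, z, 25, 34), (35, 20, z, 19, 16), (35, 20, z, 19, 9)}.
π_{D, A} gives {(20, 21), (20, 33), (20, 34), (35, 16), (35, 9)}.

{(20, 21), (20, 33), (20, 34), (35, 16), (35, 9)}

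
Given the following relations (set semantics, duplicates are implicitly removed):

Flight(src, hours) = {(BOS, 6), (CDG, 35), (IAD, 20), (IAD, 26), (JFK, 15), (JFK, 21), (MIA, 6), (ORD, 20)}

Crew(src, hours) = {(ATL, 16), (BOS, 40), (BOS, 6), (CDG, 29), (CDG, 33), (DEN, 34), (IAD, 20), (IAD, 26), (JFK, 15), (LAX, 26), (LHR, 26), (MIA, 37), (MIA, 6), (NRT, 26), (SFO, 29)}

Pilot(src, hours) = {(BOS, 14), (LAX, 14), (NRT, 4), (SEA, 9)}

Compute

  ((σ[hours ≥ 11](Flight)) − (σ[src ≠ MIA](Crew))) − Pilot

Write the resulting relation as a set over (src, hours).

σ[hours ≥ 11]: keep tuples satisfying hours ≥ 11 → {(CDG, 35), (IAD, 20), (IAD, 26), (JFK, 15), (JFK, 21), (ORD, 20)}
σ[src ≠ MIA]: keep tuples satisfying src ≠ MIA → {(ATL, 16), (BOS, 40), (BOS, 6), (CDG, 29), (CDG, 33), (DEN, 34), (IAD, 20), (IAD, 26), (JFK, 15), (LAX, 26), (LHR, 26), (NRT, 26), (SFO, 29)}
Difference: {(CDG, 35), (IAD, 20), (IAD, 26), (JFK, 15), (JFK, 21), (ORD, 20)} with {(ATL, 16), (BOS, 40), (BOS, 6), (CDG, 29), (CDG, 33), (DEN, 34), (IAD, 20), (IAD, 26), (JFK, 15), (LAX, 26), (LHR, 26), (NRT, 26), (SFO, 29)} → {(CDG, 35), (JFK, 21), (ORD, 20)}
Difference: {(CDG, 35), (JFK, 21), (ORD, 20)} with {(BOS, 14), (LAX, 14), (NRT, 4), (SEA, 9)} → {(CDG, 35), (JFK, 21), (ORD, 20)}

{(CDG, 35), (JFK, 21), (ORD, 20)}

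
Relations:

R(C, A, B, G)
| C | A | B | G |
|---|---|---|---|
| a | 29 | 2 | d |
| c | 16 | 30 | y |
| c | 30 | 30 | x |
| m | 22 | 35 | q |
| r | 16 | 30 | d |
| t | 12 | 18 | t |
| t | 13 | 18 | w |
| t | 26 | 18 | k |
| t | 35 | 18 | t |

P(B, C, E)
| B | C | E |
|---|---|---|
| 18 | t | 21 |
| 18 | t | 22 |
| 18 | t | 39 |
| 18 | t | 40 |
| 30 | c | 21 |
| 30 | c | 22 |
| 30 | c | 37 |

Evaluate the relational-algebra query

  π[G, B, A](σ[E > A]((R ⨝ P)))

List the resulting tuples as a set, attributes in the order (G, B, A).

{(k, 18, 26), (t, 18, 12), (t, 18, 35), (w, 18, 13), (x, 30, 30), (y, 30, 16)}

Joining R and P on C, B yields {(c, 16, 30, y, 21), (c, 16, 30, y, 22), (c, 16, 30, y, 37), (c, 30, 30, x, 21), (c, 30, 30, x, 22), (c, 30, 30, x, 37), (t, 12, 18, t, 21), (t, 12, 18, t, 22), (t, 12, 18, t, 39), (t, 12, 18, t, 40), (t, 13, 18, w, 21), (t, 13, 18, w, 22), (t, 13, 18, w, 39), (t, 13, 18, w, 40), (t, 26, 18, k, 21), (t, 26, 18, k, 22), (t, 26, 18, k, 39), (t, 26, 18, k, 40), (t, 35, 18, t, 21), (t, 35, 18, t, 22), (t, 35, 18, t, 39), (t, 35, 18, t, 40)}.
Selection E > A: {(c, 16, 30, y, 21), (c, 16, 30, y, 22), (c, 16, 30, y, 37), (c, 30, 30, x, 37), (t, 12, 18, t, 21), (t, 12, 18, t, 22), (t, 12, 18, t, 39), (t, 12, 18, t, 40), (t, 13, 18, w, 21), (t, 13, 18, w, 22), (t, 13, 18, w, 39), (t, 13, 18, w, 40), (t, 26, 18, k, 39), (t, 26, 18, k, 40), (t, 35, 18, t, 39), (t, 35, 18, t, 40)}
π_{G, B, A} gives {(k, 18, 26), (t, 18, 12), (t, 18, 35), (w, 18, 13), (x, 30, 30), (y, 30, 16)} (10 duplicate(s) eliminated).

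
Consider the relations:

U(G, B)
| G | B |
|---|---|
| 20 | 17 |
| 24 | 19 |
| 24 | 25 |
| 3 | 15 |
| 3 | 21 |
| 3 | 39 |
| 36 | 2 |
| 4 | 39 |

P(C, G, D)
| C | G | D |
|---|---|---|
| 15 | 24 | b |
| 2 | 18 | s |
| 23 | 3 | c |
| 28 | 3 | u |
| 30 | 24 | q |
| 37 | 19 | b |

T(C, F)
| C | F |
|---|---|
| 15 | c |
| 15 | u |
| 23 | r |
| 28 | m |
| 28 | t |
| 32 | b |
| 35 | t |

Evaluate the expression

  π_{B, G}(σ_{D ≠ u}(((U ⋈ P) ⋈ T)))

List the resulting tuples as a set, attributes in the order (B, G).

{(15, 3), (19, 24), (21, 3), (25, 24), (39, 3)}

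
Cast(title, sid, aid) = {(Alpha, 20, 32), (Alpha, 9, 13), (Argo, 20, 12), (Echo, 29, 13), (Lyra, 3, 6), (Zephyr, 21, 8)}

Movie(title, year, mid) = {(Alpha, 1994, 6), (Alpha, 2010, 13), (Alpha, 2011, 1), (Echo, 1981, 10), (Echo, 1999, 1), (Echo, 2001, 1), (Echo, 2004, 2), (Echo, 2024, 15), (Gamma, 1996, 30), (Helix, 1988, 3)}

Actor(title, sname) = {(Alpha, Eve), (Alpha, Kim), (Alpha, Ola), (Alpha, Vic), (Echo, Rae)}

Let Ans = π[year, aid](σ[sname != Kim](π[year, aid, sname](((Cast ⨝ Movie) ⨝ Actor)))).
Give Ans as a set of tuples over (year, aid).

Cast ⋈ Movie (natural join on title): {(Alpha, 20, 32, 1994, 6), (Alpha, 20, 32, 2010, 13), (Alpha, 20, 32, 2011, 1), (Alpha, 9, 13, 1994, 6), (Alpha, 9, 13, 2010, 13), (Alpha, 9, 13, 2011, 1), (Echo, 29, 13, 1981, 10), (Echo, 29, 13, 1999, 1), (Echo, 29, 13, 2001, 1), (Echo, 29, 13, 2004, 2), (Echo, 29, 13, 2024, 15)}
(Cast ⨝ Movie) ⋈ Actor (natural join on title): {(Alpha, 20, 32, 1994, 6, Eve), (Alpha, 20, 32, 1994, 6, Kim), (Alpha, 20, 32, 1994, 6, Ola), (Alpha, 20, 32, 1994, 6, Vic), (Alpha, 20, 32, 2010, 13, Eve), (Alpha, 20, 32, 2010, 13, Kim), (Alpha, 20, 32, 2010, 13, Ola), (Alpha, 20, 32, 2010, 13, Vic), (Alpha, 20, 32, 2011, 1, Eve), (Alpha, 20, 32, 2011, 1, Kim), (Alpha, 20, 32, 2011, 1, Ola), (Alpha, 20, 32, 2011, 1, Vic), (Alpha, 9, 13, 1994, 6, Eve), (Alpha, 9, 13, 1994, 6, Kim), (Alpha, 9, 13, 1994, 6, Ola), (Alpha, 9, 13, 1994, 6, Vic), (Alpha, 9, 13, 2010, 13, Eve), (Alpha, 9, 13, 2010, 13, Kim), (Alpha, 9, 13, 2010, 13, Ola), (Alpha, 9, 13, 2010, 13, Vic), (Alpha, 9, 13, 2011, 1, Eve), (Alpha, 9, 13, 2011, 1, Kim), (Alpha, 9, 13, 2011, 1, Ola), (Alpha, 9, 13, 2011, 1, Vic), (Echo, 29, 13, 1981, 10, Rae), (Echo, 29, 13, 1999, 1, Rae), (Echo, 29, 13, 2001, 1, Rae), (Echo, 29, 13, 2004, 2, Rae), (Echo, 29, 13, 2024, 15, Rae)}
π[year, aid, sname]: project onto (year, aid, sname) → {(1981, 13, Rae), (1994, 13, Eve), (1994, 13, Kim), (1994, 13, Ola), (1994, 13, Vic), (1994, 32, Eve), (1994, 32, Kim), (1994, 32, Ola), (1994, 32, Vic), (1999, 13, Rae), (2001, 13, Rae), (2004, 13, Rae), (2010, 13, Eve), (2010, 13, Kim), (2010, 13, Ola), (2010, 13, Vic), (2010, 32, Eve), (2010, 32, Kim), (2010, 32, Ola), (2010, 32, Vic), (2011, 13, Eve), (2011, 13, Kim), (2011, 13, Ola), (2011, 13, Vic), (2011, 32, Eve), (2011, 32, Kim), (2011, 32, Ola), (2011, 32, Vic), (2024, 13, Rae)}
σ[sname != Kim]: keep tuples satisfying sname != Kim → {(1981, 13, Rae), (1994, 13, Eve), (1994, 13, Ola), (1994, 13, Vic), (1994, 32, Eve), (1994, 32, Ola), (1994, 32, Vic), (1999, 13, Rae), (2001, 13, Rae), (2004, 13, Rae), (2010, 13, Eve), (2010, 13, Ola), (2010, 13, Vic), (2010, 32, Eve), (2010, 32, Ola), (2010, 32, Vic), (2011, 13, Eve), (2011, 13, Ola), (2011, 13, Vic), (2011, 32, Eve), (2011, 32, Ola), (2011, 32, Vic), (2024, 13, Rae)}
π[year, aid]: project onto (year, aid) (12 duplicate(s) eliminated) → {(1981, 13), (1994, 13), (1994, 32), (1999, 13), (2001, 13), (2004, 13), (2010, 13), (2010, 32), (2011, 13), (2011, 32), (2024, 13)}

{(1981, 13), (1994, 13), (1994, 32), (1999, 13), (2001, 13), (2004, 13), (2010, 13), (2010, 32), (2011, 13), (2011, 32), (2024, 13)}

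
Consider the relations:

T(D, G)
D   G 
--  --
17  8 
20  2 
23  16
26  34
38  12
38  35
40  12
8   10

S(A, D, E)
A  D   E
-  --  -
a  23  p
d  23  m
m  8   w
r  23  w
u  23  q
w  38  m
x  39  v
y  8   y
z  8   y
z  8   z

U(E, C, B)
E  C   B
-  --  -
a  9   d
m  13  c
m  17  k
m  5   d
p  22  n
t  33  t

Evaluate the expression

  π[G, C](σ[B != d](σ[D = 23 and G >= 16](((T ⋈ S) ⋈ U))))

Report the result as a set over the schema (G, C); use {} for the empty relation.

T ⋈ S (natural join on D): {(23, 16, a, p), (23, 16, d, m), (23, 16, r, w), (23, 16, u, q), (38, 12, w, m), (38, 35, w, m), (8, 10, m, w), (8, 10, y, y), (8, 10, z, y), (8, 10, z, z)}
(T ⋈ S) ⋈ U (natural join on E): {(23, 16, a, p, 22, n), (23, 16, d, m, 13, c), (23, 16, d, m, 17, k), (23, 16, d, m, 5, d), (38, 12, w, m, 13, c), (38, 12, w, m, 17, k), (38, 12, w, m, 5, d), (38, 35, w, m, 13, c), (38, 35, w, m, 17, k), (38, 35, w, m, 5, d)}
Apply σ_{D = 23 and G >= 16}; surviving tuples: {(23, 16, a, p, 22, n), (23, 16, d, m, 13, c), (23, 16, d, m, 17, k), (23, 16, d, m, 5, d)}
Apply σ_{B != d}; surviving tuples: {(23, 16, a, p, 22, n), (23, 16, d, m, 13, c), (23, 16, d, m, 17, k)}
π_{G, C} gives {(16, 13), (16, 17), (16, 22)}.

{(16, 13), (16, 17), (16, 22)}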